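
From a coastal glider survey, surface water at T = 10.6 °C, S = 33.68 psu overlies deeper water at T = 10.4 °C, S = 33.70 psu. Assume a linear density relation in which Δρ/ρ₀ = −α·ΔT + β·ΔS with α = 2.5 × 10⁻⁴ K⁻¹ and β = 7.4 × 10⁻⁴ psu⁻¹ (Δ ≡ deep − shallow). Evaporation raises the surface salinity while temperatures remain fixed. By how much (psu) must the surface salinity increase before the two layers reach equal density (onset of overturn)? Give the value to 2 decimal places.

0.09 psu

Neutral buoyancy requires −α(T_deep − T_surf) + β(S_deep − S_surf′) = 0.
S_surf′ = S_deep − (α/β)·ΔT = 33.70 − (2.5 × 10⁻⁴/7.4 × 10⁻⁴)·(-0.2) = 33.7676 psu.
Increase required: 33.7676 − 33.68 = 0.0876 psu.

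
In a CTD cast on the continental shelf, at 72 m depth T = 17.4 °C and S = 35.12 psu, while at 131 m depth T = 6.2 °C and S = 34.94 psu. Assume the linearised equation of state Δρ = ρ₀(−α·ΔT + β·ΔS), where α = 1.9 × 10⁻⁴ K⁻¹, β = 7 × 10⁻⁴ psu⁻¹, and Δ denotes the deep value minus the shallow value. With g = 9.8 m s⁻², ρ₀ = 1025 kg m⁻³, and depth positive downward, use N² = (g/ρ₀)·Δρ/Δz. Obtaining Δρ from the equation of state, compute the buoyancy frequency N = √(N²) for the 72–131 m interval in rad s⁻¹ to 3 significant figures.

0.0182 rad s⁻¹

ΔT = -11.2 K, ΔS = -0.18 psu (deep − shallow).
Δρ/ρ₀ = −αΔT + βΔS = 2.128 × 10⁻³ − 1.26 × 10⁻⁴ = 2.002 × 10⁻³, so Δρ ≈ 2.052 kg m⁻³.
N² = (g/ρ₀)·Δρ/Δz = g·(Δρ/ρ₀)/Δz = 9.8 × 2.002 × 10⁻³ / 59 = 3.3254 × 10⁻⁴ s⁻².
N = √(3.3254 × 10⁻⁴) = 0.018236 rad s⁻¹ ≈ 0.0182 rad s⁻¹.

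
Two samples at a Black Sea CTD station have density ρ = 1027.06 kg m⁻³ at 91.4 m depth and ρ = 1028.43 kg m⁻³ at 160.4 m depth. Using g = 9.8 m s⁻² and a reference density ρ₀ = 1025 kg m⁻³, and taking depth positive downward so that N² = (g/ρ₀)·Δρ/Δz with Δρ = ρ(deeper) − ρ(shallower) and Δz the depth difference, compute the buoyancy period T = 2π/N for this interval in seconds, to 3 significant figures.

Δρ = 1028.43 − 1027.06 = 1.37 kg m⁻³ over Δz = 160.4 − 91.4 = 69 m.
N² = (9.8/1025) × (1.37/69) = 1.8983 × 10⁻⁴ s⁻².
N = √(1.8983 × 10⁻⁴) = 0.013778 rad s⁻¹, so T = 2π/N = 456.03 s ≈ 456 s.

456 s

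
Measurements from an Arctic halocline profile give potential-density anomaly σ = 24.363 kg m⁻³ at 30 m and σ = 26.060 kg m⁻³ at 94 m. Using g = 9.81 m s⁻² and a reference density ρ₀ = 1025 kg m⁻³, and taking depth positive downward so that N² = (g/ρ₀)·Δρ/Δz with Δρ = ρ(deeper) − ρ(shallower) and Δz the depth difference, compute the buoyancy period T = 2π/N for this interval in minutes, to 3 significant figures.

Δρ = 1026.060 − 1024.363 = 1.697 kg m⁻³ over Δz = 94 − 30 = 64 m.
N² = (9.81/1025) × (1.697/64) = 2.5377 × 10⁻⁴ s⁻².
N = √(2.5377 × 10⁻⁴) = 0.015930 rad s⁻¹, so T = 2π/N = 394.42 s = 6.5737 min ≈ 6.57 min.

6.57 min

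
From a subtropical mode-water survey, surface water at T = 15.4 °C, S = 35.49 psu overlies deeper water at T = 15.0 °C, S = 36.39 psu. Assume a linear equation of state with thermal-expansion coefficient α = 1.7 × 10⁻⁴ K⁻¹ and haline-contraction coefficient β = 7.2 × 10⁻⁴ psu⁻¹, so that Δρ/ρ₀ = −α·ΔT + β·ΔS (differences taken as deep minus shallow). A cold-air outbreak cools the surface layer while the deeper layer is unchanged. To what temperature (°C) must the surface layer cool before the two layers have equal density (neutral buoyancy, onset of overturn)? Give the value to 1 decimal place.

11.2 °C

Neutral buoyancy requires Δρ = 0, i.e. −α(T_deep − T_surf′) + β(S_deep − S_surf) = 0.
T_surf′ = T_deep − (β/α)·ΔS = 15.0 − (7.2 × 10⁻⁴/1.7 × 10⁻⁴)·(+0.90) = 11.188 °C.
Cooling required: 15.4 − (11.188) = 4.212 °C.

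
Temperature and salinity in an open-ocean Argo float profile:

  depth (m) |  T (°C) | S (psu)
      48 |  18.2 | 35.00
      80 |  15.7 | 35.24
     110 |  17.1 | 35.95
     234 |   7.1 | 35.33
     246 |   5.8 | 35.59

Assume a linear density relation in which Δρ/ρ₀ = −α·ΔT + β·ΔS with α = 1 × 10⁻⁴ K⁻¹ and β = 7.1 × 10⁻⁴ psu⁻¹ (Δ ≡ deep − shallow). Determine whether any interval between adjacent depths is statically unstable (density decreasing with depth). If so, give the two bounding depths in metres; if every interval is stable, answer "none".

Evaluate Δρ/ρ₀ = −αΔT + βΔS across each adjacent pair:
  48–80 m: −αΔT+βΔS = −(1 × 10⁻⁴)(-2.5)+(7.1 × 10⁻⁴)(+0.24) = 4.2 × 10⁻⁴ → stable
  80–110 m: −αΔT+βΔS = −(1 × 10⁻⁴)(+1.4)+(7.1 × 10⁻⁴)(+0.71) = 3.6 × 10⁻⁴ → stable
  110–234 m: −αΔT+βΔS = −(1 × 10⁻⁴)(-10.0)+(7.1 × 10⁻⁴)(-0.62) = 5.6 × 10⁻⁴ → stable
  234–246 m: −αΔT+βΔS = −(1 × 10⁻⁴)(-1.3)+(7.1 × 10⁻⁴)(+0.26) = 3.1 × 10⁻⁴ → stable
Every interval has Δρ > 0: the column is stably stratified throughout.

none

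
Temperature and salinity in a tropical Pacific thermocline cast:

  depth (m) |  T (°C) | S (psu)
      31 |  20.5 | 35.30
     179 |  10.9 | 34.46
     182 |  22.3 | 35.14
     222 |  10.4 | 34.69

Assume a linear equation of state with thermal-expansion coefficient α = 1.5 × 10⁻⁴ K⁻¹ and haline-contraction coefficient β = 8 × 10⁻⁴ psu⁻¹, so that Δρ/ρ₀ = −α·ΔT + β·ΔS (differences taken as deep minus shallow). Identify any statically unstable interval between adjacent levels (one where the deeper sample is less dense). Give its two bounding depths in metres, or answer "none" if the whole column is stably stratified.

179–182 m

Evaluate Δρ/ρ₀ = −αΔT + βΔS across each adjacent pair:
  31–179 m: −αΔT+βΔS = −(1.5 × 10⁻⁴)(-9.6)+(8 × 10⁻⁴)(-0.84) = 7.7 × 10⁻⁴ → stable
  179–182 m: −αΔT+βΔS = −(1.5 × 10⁻⁴)(+11.4)+(8 × 10⁻⁴)(+0.68) = -1.2 × 10⁻³ → UNSTABLE
  182–222 m: −αΔT+βΔS = −(1.5 × 10⁻⁴)(-11.9)+(8 × 10⁻⁴)(-0.45) = 1.4 × 10⁻³ → stable
The 179–182 m interval has Δρ < 0: lighter water underlies denser water.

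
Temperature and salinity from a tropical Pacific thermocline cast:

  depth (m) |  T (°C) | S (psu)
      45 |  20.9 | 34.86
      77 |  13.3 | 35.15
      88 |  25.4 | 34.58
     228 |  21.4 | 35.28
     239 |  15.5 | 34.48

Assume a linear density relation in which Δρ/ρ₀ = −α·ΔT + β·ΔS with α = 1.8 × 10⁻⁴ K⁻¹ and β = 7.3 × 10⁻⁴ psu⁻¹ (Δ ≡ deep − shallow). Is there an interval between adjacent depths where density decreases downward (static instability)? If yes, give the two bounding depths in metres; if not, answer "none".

Evaluate Δρ/ρ₀ = −αΔT + βΔS across each adjacent pair:
  45–77 m: −αΔT+βΔS = −(1.8 × 10⁻⁴)(-7.6)+(7.3 × 10⁻⁴)(+0.29) = 1.6 × 10⁻³ → stable
  77–88 m: −αΔT+βΔS = −(1.8 × 10⁻⁴)(+12.1)+(7.3 × 10⁻⁴)(-0.57) = -2.6 × 10⁻³ → UNSTABLE
  88–228 m: −αΔT+βΔS = −(1.8 × 10⁻⁴)(-4.0)+(7.3 × 10⁻⁴)(+0.70) = 1.2 × 10⁻³ → stable
  228–239 m: −αΔT+βΔS = −(1.8 × 10⁻⁴)(-5.9)+(7.3 × 10⁻⁴)(-0.80) = 4.8 × 10⁻⁴ → stable
The 77–88 m interval has Δρ < 0: lighter water underlies denser water.

77–88 m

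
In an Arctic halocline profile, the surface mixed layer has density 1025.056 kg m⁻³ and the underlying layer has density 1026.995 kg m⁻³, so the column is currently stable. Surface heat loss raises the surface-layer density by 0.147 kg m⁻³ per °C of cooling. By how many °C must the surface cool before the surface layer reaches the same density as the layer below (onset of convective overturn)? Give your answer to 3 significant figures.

13.2 °C

Density deficit of the surface layer: 1026.995 − 1025.056 = 1.939 kg m⁻³.
Required change = 1.939 / 0.147 = 13.2 °C.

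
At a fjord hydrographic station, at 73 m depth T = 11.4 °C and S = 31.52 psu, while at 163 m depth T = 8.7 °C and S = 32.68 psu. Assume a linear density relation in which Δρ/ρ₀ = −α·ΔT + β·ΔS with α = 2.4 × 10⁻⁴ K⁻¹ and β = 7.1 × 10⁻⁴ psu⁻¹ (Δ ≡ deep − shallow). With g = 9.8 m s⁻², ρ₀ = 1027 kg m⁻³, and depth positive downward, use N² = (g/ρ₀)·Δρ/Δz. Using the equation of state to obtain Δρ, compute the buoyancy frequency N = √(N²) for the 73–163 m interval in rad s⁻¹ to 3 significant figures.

0.0127 rad s⁻¹

ΔT = -2.7 K, ΔS = +1.16 psu (deep − shallow).
Δρ/ρ₀ = −αΔT + βΔS = 6.48 × 10⁻⁴ + 8.236 × 10⁻⁴ = 1.4716 × 10⁻³, so Δρ ≈ 1.511 kg m⁻³.
N² = (g/ρ₀)·Δρ/Δz = g·(Δρ/ρ₀)/Δz = 9.8 × 1.4716 × 10⁻³ / 90 = 1.6024 × 10⁻⁴ s⁻².
N = √(1.6024 × 10⁻⁴) = 0.012659 rad s⁻¹ ≈ 0.0127 rad s⁻¹.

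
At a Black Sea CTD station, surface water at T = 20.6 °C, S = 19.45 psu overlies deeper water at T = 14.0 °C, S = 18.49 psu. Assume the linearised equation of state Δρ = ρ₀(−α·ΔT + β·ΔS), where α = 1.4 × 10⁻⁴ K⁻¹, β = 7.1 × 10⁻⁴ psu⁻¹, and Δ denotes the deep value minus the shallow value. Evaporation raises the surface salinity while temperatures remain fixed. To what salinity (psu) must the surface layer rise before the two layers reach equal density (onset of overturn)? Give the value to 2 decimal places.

19.79 psu

Neutral buoyancy requires −α(T_deep − T_surf) + β(S_deep − S_surf′) = 0.
S_surf′ = S_deep − (α/β)·ΔT = 18.49 − (1.4 × 10⁻⁴/7.1 × 10⁻⁴)·(-6.6) = 19.7914 psu.
Increase required: 19.7914 − 19.45 = 0.3414 psu.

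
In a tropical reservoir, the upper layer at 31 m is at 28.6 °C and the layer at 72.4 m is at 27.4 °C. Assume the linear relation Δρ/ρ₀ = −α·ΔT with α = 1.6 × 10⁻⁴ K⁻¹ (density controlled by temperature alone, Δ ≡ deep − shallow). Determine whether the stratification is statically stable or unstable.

ΔT = 27.4 − 28.6 = -1.2 K, so Δρ/ρ₀ = −αΔT = 1.92 × 10⁻⁴.
Δρ/ρ₀ > 0, so Δρ > 0: deeper water is denser → statically stable.

stable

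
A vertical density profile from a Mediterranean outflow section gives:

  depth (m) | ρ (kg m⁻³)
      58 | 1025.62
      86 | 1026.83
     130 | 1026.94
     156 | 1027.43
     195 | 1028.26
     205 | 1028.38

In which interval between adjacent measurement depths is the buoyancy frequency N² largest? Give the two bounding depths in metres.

Compute the density gradient over each adjacent pair:
  58–86 m: Δρ/Δz = 1.21/28 = 0.043 kg m⁻⁴
  86–130 m: Δρ/Δz = 0.11/44 = 2.5 × 10⁻³ kg m⁻⁴
  130–156 m: Δρ/Δz = 0.49/26 = 0.019 kg m⁻⁴
  156–195 m: Δρ/Δz = 0.83/39 = 0.021 kg m⁻⁴
  195–205 m: Δρ/Δz = 0.12/10 = 0.012 kg m⁻⁴
The largest gradient is in the 58–86 m interval — the pycnocline.

58–86 m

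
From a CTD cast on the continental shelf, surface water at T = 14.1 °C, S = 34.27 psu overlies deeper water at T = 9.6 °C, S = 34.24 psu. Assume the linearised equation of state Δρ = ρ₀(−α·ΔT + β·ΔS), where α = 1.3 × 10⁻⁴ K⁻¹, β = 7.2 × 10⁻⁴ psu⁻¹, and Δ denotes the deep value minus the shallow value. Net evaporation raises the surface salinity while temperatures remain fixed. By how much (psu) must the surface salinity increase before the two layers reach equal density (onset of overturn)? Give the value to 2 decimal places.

Neutral buoyancy requires −α(T_deep − T_surf) + β(S_deep − S_surf′) = 0.
S_surf′ = S_deep − (α/β)·ΔT = 34.24 − (1.3 × 10⁻⁴/7.2 × 10⁻⁴)·(-4.5) = 35.0525 psu.
Increase required: 35.0525 − 34.27 = 0.7825 psu.

0.78 psu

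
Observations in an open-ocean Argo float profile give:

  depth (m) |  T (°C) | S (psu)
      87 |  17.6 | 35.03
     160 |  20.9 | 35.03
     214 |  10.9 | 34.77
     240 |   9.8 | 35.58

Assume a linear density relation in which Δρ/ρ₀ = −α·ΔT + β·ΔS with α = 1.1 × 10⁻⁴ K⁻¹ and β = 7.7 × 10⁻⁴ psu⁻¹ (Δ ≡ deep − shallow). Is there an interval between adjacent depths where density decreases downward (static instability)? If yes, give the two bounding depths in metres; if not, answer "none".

87–160 m

Evaluate Δρ/ρ₀ = −αΔT + βΔS across each adjacent pair:
  87–160 m: −αΔT+βΔS = −(1.1 × 10⁻⁴)(+3.3)+(7.7 × 10⁻⁴)(+0.00) = -3.6 × 10⁻⁴ → UNSTABLE
  160–214 m: −αΔT+βΔS = −(1.1 × 10⁻⁴)(-10.0)+(7.7 × 10⁻⁴)(-0.26) = 9.0 × 10⁻⁴ → stable
  214–240 m: −αΔT+βΔS = −(1.1 × 10⁻⁴)(-1.1)+(7.7 × 10⁻⁴)(+0.81) = 7.4 × 10⁻⁴ → stable
The 87–160 m interval has Δρ < 0: lighter water underlies denser water.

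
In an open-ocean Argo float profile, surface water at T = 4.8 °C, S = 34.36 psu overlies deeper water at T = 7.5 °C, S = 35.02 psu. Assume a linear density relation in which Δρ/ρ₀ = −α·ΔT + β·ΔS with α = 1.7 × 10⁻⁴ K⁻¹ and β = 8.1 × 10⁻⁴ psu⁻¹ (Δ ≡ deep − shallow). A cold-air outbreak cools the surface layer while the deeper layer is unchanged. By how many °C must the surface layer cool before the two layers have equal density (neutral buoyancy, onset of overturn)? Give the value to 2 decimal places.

Neutral buoyancy requires Δρ = 0, i.e. −α(T_deep − T_surf′) + β(S_deep − S_surf) = 0.
T_surf′ = T_deep − (β/α)·ΔS = 7.5 − (8.1 × 10⁻⁴/1.7 × 10⁻⁴)·(+0.66) = 4.3553 °C.
Cooling required: 4.8 − (4.3553) = 0.4447 °C.

0.44 °C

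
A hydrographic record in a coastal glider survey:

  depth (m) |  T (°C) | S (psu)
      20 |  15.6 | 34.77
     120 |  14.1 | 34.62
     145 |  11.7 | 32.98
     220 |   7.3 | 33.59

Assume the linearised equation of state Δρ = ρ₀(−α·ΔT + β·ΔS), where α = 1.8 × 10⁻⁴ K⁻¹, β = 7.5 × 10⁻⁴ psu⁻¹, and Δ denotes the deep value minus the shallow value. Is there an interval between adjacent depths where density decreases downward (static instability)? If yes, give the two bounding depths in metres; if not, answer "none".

120–145 m

Evaluate Δρ/ρ₀ = −αΔT + βΔS across each adjacent pair:
  20–120 m: −αΔT+βΔS = −(1.8 × 10⁻⁴)(-1.5)+(7.5 × 10⁻⁴)(-0.15) = 1.6 × 10⁻⁴ → stable
  120–145 m: −αΔT+βΔS = −(1.8 × 10⁻⁴)(-2.4)+(7.5 × 10⁻⁴)(-1.64) = -8.0 × 10⁻⁴ → UNSTABLE
  145–220 m: −αΔT+βΔS = −(1.8 × 10⁻⁴)(-4.4)+(7.5 × 10⁻⁴)(+0.61) = 1.2 × 10⁻³ → stable
The 120–145 m interval has Δρ < 0: lighter water underlies denser water.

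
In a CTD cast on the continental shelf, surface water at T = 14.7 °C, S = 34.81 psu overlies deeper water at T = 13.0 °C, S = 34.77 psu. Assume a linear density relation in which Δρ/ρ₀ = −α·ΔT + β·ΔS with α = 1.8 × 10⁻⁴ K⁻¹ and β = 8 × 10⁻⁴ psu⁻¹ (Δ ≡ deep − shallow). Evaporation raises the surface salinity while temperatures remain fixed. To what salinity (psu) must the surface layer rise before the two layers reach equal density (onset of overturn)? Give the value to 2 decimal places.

35.15 psu

Neutral buoyancy requires −α(T_deep − T_surf) + β(S_deep − S_surf′) = 0.
S_surf′ = S_deep − (α/β)·ΔT = 34.77 − (1.8 × 10⁻⁴/8 × 10⁻⁴)·(-1.7) = 35.1525 psu.
Increase required: 35.1525 − 34.81 = 0.3425 psu.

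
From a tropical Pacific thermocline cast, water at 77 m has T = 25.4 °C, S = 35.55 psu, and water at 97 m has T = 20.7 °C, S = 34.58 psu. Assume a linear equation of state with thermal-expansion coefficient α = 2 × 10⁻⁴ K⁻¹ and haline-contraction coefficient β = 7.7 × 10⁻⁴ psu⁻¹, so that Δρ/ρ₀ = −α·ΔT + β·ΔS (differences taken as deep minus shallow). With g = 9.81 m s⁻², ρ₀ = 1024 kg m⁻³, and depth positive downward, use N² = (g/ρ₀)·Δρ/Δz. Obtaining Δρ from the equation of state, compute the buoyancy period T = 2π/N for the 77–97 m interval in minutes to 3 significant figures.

10.8 min

ΔT = -4.7 K, ΔS = -0.97 psu (deep − shallow).
Δρ/ρ₀ = −αΔT + βΔS = 9.40 × 10⁻⁴ − 7.469 × 10⁻⁴ = 1.931 × 10⁻⁴, so Δρ ≈ 0.1977 kg m⁻³.
N² = (g/ρ₀)·Δρ/Δz = g·(Δρ/ρ₀)/Δz = 9.81 × 1.931 × 10⁻⁴ / 20 = 9.4716 × 10⁻⁵ s⁻².
N = √(9.4716 × 10⁻⁵) = 9.7322 × 10⁻³ rad s⁻¹ → T = 2π/N = 645.61 s = 10.760 min ≈ 10.8 min.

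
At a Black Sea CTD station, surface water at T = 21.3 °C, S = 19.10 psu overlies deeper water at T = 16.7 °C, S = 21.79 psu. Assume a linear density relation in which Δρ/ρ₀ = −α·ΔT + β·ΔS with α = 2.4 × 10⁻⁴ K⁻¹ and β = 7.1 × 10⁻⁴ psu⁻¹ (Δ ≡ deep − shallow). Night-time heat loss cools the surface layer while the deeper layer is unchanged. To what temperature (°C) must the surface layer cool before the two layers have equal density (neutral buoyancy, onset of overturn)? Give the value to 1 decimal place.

Neutral buoyancy requires Δρ = 0, i.e. −α(T_deep − T_surf′) + β(S_deep − S_surf) = 0.
T_surf′ = T_deep − (β/α)·ΔS = 16.7 − (7.1 × 10⁻⁴/2.4 × 10⁻⁴)·(+2.69) = 8.742 °C.
Cooling required: 21.3 − (8.742) = 12.558 °C.

8.7 °C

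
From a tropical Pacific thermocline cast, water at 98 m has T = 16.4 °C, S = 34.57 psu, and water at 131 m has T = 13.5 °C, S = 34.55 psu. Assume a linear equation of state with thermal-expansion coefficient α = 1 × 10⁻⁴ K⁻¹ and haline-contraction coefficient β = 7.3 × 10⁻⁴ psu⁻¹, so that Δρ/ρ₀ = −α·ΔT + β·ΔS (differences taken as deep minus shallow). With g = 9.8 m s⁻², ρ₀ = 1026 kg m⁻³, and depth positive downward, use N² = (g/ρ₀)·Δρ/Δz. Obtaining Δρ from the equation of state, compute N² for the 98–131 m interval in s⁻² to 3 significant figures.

ΔT = -2.9 K, ΔS = -0.02 psu (deep − shallow).
Δρ/ρ₀ = −αΔT + βΔS = 2.90 × 10⁻⁴ − 1.46 × 10⁻⁵ = 2.754 × 10⁻⁴, so Δρ ≈ 0.2826 kg m⁻³.
N² = (g/ρ₀)·Δρ/Δz = g·(Δρ/ρ₀)/Δz = 9.8 × 2.754 × 10⁻⁴ / 33 = 8.1785 × 10⁻⁵ s⁻² ≈ 8.18 × 10⁻⁵ s⁻².

8.18 × 10⁻⁵ s⁻²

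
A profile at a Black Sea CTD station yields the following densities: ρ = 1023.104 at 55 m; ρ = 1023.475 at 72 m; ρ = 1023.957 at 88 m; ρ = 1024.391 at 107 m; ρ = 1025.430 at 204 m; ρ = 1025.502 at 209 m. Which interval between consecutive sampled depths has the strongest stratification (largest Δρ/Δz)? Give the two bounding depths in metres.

Compute the density gradient over each adjacent pair:
  55–72 m: Δρ/Δz = 0.371/17 = 0.022 kg m⁻⁴
  72–88 m: Δρ/Δz = 0.482/16 = 0.030 kg m⁻⁴
  88–107 m: Δρ/Δz = 0.434/19 = 0.023 kg m⁻⁴
  107–204 m: Δρ/Δz = 1.039/97 = 0.011 kg m⁻⁴
  204–209 m: Δρ/Δz = 0.072/5 = 0.014 kg m⁻⁴
The largest gradient is in the 72–88 m interval — the pycnocline.

72–88 m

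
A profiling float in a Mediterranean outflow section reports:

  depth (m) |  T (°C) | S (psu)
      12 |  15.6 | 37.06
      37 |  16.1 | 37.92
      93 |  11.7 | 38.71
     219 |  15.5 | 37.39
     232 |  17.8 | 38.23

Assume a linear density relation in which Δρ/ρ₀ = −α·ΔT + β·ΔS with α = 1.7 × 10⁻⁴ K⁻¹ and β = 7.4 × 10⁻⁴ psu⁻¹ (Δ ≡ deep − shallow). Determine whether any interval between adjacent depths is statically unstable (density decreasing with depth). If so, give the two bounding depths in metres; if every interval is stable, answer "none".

93–219 m

Evaluate Δρ/ρ₀ = −αΔT + βΔS across each adjacent pair:
  12–37 m: −αΔT+βΔS = −(1.7 × 10⁻⁴)(+0.5)+(7.4 × 10⁻⁴)(+0.86) = 5.5 × 10⁻⁴ → stable
  37–93 m: −αΔT+βΔS = −(1.7 × 10⁻⁴)(-4.4)+(7.4 × 10⁻⁴)(+0.79) = 1.3 × 10⁻³ → stable
  93–219 m: −αΔT+βΔS = −(1.7 × 10⁻⁴)(+3.8)+(7.4 × 10⁻⁴)(-1.32) = -1.6 × 10⁻³ → UNSTABLE
  219–232 m: −αΔT+βΔS = −(1.7 × 10⁻⁴)(+2.3)+(7.4 × 10⁻⁴)(+0.84) = 2.3 × 10⁻⁴ → stable
The 93–219 m interval has Δρ < 0: lighter water underlies denser water.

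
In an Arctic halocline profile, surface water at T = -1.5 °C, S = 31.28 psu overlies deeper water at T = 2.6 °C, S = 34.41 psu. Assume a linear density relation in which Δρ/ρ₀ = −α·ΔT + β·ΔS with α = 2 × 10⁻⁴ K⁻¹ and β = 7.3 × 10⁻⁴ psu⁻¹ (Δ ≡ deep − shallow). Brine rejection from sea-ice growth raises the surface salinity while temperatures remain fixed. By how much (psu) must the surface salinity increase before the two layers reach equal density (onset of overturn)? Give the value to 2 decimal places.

2.01 psu

Neutral buoyancy requires −α(T_deep − T_surf) + β(S_deep − S_surf′) = 0.
S_surf′ = S_deep − (α/β)·ΔT = 34.41 − (2 × 10⁻⁴/7.3 × 10⁻⁴)·(+4.1) = 33.2867 psu.
Increase required: 33.2867 − 31.28 = 2.0067 psu.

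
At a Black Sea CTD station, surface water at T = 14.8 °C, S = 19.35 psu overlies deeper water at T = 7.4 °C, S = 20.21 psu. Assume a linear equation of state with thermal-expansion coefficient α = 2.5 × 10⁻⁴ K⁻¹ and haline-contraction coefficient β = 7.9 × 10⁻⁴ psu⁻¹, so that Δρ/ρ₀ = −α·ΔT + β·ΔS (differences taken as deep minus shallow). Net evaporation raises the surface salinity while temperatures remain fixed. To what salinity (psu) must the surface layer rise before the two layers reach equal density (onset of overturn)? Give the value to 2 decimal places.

Neutral buoyancy requires −α(T_deep − T_surf) + β(S_deep − S_surf′) = 0.
S_surf′ = S_deep − (α/β)·ΔT = 20.21 − (2.5 × 10⁻⁴/7.9 × 10⁻⁴)·(-7.4) = 22.5518 psu.
Increase required: 22.5518 − 19.35 = 3.2018 psu.

22.55 psu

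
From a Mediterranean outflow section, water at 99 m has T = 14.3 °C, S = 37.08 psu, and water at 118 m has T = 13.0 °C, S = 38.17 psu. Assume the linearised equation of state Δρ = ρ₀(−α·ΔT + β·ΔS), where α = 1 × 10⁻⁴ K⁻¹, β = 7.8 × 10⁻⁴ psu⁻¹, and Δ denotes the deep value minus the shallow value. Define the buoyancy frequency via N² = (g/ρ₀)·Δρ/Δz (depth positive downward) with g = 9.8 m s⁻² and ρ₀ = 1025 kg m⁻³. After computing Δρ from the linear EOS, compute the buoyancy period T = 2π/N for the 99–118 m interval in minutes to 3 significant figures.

ΔT = -1.3 K, ΔS = +1.09 psu (deep − shallow).
Δρ/ρ₀ = −αΔT + βΔS = 1.30 × 10⁻⁴ + 8.502 × 10⁻⁴ = 9.802 × 10⁻⁴, so Δρ ≈ 1.005 kg m⁻³.
N² = (g/ρ₀)·Δρ/Δz = g·(Δρ/ρ₀)/Δz = 9.8 × 9.802 × 10⁻⁴ / 19 = 5.0558 × 10⁻⁴ s⁻².
N = √(5.0558 × 10⁻⁴) = 0.022485 rad s⁻¹ → T = 2π/N = 279.44 s = 4.6573 min ≈ 4.66 min.

4.66 min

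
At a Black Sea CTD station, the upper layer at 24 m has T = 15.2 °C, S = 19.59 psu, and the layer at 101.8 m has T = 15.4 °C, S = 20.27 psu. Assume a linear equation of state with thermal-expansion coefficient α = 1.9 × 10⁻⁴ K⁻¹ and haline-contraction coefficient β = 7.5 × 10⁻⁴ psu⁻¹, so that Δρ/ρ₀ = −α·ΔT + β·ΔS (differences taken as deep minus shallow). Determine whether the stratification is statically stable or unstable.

stable

ΔT = 15.4 − 15.2 = +0.2 K and ΔS = 20.27 − 19.59 = +0.68 psu (deep − shallow).
−αΔT = -3.80 × 10⁻⁵; βΔS = 5.10 × 10⁻⁴; sum Δρ/ρ₀ = 4.72 × 10⁻⁴.
Δρ/ρ₀ > 0, so Δρ > 0: deeper water is denser → statically stable.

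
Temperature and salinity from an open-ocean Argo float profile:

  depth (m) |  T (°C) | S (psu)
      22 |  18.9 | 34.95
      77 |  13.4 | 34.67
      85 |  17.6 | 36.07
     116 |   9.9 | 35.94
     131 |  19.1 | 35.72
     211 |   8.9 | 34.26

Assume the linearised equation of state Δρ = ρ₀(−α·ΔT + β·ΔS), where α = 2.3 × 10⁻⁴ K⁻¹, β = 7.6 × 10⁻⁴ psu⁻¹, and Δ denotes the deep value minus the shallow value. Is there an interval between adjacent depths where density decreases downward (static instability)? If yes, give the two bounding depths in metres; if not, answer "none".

116–131 m

Evaluate Δρ/ρ₀ = −αΔT + βΔS across each adjacent pair:
  22–77 m: −αΔT+βΔS = −(2.3 × 10⁻⁴)(-5.5)+(7.6 × 10⁻⁴)(-0.28) = 1.1 × 10⁻³ → stable
  77–85 m: −αΔT+βΔS = −(2.3 × 10⁻⁴)(+4.2)+(7.6 × 10⁻⁴)(+1.40) = 9.8 × 10⁻⁵ → stable
  85–116 m: −αΔT+βΔS = −(2.3 × 10⁻⁴)(-7.7)+(7.6 × 10⁻⁴)(-0.13) = 1.7 × 10⁻³ → stable
  116–131 m: −αΔT+βΔS = −(2.3 × 10⁻⁴)(+9.2)+(7.6 × 10⁻⁴)(-0.22) = -2.3 × 10⁻³ → UNSTABLE
  131–211 m: −αΔT+βΔS = −(2.3 × 10⁻⁴)(-10.2)+(7.6 × 10⁻⁴)(-1.46) = 1.2 × 10⁻³ → stable
The 116–131 m interval has Δρ < 0: lighter water underlies denser water.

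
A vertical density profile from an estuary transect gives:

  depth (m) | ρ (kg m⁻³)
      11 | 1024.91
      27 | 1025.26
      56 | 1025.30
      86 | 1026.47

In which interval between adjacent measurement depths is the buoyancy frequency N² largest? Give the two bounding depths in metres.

56–86 m

Compute the density gradient over each adjacent pair:
  11–27 m: Δρ/Δz = 0.35/16 = 0.022 kg m⁻⁴
  27–56 m: Δρ/Δz = 0.04/29 = 1.4 × 10⁻³ kg m⁻⁴
  56–86 m: Δρ/Δz = 1.17/30 = 0.039 kg m⁻⁴
The largest gradient is in the 56–86 m interval — the pycnocline.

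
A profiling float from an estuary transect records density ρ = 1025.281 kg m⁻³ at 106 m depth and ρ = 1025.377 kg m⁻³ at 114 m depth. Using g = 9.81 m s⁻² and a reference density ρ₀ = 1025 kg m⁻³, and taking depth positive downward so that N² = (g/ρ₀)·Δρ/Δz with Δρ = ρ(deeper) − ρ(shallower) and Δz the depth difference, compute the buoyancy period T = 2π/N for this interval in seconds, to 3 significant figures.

586 s

Δρ = 1025.377 − 1025.281 = 0.096 kg m⁻³ over Δz = 114 − 106 = 8 m.
N² = (9.81/1025) × (0.096/8) = 1.1485 × 10⁻⁴ s⁻².
N = √(1.1485 × 10⁻⁴) = 0.010717 rad s⁻¹, so T = 2π/N = 586.28 s ≈ 586 s.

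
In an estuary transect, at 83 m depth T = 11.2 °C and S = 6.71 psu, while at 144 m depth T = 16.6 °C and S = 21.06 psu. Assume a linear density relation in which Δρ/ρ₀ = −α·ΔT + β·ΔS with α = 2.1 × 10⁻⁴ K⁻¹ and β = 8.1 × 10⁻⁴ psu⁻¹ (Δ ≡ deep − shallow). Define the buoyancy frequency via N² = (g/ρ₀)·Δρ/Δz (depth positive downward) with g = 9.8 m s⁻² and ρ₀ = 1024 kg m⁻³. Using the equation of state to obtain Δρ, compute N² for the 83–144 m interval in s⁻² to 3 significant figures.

ΔT = +5.4 K, ΔS = +14.35 psu (deep − shallow).
Δρ/ρ₀ = −αΔT + βΔS = -1.134 × 10⁻³ + 0.0116235 = 0.0104895, so Δρ ≈ 10.74 kg m⁻³.
N² = (g/ρ₀)·Δρ/Δz = g·(Δρ/ρ₀)/Δz = 9.8 × 0.0104895 / 61 = 1.6852 × 10⁻³ s⁻² ≈ 1.69 × 10⁻³ s⁻².

1.69 × 10⁻³ s⁻²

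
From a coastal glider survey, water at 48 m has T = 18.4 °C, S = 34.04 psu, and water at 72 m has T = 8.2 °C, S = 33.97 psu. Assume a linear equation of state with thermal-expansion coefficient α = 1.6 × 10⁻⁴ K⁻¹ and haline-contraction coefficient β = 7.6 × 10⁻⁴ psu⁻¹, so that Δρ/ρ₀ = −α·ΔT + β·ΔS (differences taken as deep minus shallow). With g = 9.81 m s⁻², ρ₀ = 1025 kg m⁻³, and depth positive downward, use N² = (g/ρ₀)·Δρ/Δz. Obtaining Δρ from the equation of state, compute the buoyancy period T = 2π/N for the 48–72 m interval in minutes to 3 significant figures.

ΔT = -10.2 K, ΔS = -0.07 psu (deep − shallow).
Δρ/ρ₀ = −αΔT + βΔS = 1.632 × 10⁻³ − 5.32 × 10⁻⁵ = 1.5788 × 10⁻³, so Δρ ≈ 1.618 kg m⁻³.
N² = (g/ρ₀)·Δρ/Δz = g·(Δρ/ρ₀)/Δz = 9.81 × 1.5788 × 10⁻³ / 24 = 6.4533 × 10⁻⁴ s⁻².
N = √(6.4533 × 10⁻⁴) = 0.025403 rad s⁻¹ → T = 2π/N = 247.34 s = 4.1223 min ≈ 4.12 min.

4.12 min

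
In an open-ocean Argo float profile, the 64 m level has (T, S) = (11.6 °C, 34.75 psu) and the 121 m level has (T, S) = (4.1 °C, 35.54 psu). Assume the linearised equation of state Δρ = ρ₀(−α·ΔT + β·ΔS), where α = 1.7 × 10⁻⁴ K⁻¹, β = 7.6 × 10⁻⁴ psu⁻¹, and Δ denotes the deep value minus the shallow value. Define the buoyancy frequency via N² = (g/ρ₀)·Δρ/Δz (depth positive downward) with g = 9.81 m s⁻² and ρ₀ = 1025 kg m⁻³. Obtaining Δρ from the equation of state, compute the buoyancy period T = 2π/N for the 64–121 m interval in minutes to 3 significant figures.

ΔT = -7.5 K, ΔS = +0.79 psu (deep − shallow).
Δρ/ρ₀ = −αΔT + βΔS = 1.275 × 10⁻³ + 6.004 × 10⁻⁴ = 1.8754 × 10⁻³, so Δρ ≈ 1.922 kg m⁻³.
N² = (g/ρ₀)·Δρ/Δz = g·(Δρ/ρ₀)/Δz = 9.81 × 1.8754 × 10⁻³ / 57 = 3.2277 × 10⁻⁴ s⁻².
N = √(3.2277 × 10⁻⁴) = 0.017966 rad s⁻¹ → T = 2π/N = 349.73 s = 5.8288 min ≈ 5.83 min.

5.83 min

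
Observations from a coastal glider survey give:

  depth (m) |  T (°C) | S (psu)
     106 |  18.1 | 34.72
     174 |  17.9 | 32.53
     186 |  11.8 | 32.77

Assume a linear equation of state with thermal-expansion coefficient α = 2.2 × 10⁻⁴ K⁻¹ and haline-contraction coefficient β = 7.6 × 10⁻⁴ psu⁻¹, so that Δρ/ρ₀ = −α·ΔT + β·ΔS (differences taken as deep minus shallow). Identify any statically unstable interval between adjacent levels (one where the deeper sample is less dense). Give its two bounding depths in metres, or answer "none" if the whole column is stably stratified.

106–174 m

Evaluate Δρ/ρ₀ = −αΔT + βΔS across each adjacent pair:
  106–174 m: −αΔT+βΔS = −(2.2 × 10⁻⁴)(-0.2)+(7.6 × 10⁻⁴)(-2.19) = -1.6 × 10⁻³ → UNSTABLE
  174–186 m: −αΔT+βΔS = −(2.2 × 10⁻⁴)(-6.1)+(7.6 × 10⁻⁴)(+0.24) = 1.5 × 10⁻³ → stable
The 106–174 m interval has Δρ < 0: lighter water underlies denser water.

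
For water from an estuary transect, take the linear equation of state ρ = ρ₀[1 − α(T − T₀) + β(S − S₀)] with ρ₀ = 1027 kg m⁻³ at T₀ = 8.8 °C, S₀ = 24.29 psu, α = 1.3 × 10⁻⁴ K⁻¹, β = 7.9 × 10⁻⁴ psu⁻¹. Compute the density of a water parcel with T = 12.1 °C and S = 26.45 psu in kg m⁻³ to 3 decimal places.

1028.312 kg m⁻³

T − T₀ = +3.3 K, S − S₀ = +2.16 psu.
Bracket = 1 − α·(+3.3) + β·(+2.16) = 1 + (1.2774 × 10⁻³) = 1.0012774.
ρ = 1027 × 1.0012774 = 1028.312 kg m⁻³.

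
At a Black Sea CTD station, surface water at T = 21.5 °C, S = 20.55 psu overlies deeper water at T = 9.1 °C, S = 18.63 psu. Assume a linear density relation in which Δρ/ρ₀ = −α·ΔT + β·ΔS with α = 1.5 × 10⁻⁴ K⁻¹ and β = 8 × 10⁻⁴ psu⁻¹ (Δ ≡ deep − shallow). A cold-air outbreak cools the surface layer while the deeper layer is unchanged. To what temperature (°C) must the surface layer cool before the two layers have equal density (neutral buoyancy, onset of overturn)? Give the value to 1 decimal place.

19.3 °C

Neutral buoyancy requires Δρ = 0, i.e. −α(T_deep − T_surf′) + β(S_deep − S_surf) = 0.
T_surf′ = T_deep − (β/α)·ΔS = 9.1 − (8 × 10⁻⁴/1.5 × 10⁻⁴)·(-1.92) = 19.340 °C.
Cooling required: 21.5 − (19.340) = 2.160 °C.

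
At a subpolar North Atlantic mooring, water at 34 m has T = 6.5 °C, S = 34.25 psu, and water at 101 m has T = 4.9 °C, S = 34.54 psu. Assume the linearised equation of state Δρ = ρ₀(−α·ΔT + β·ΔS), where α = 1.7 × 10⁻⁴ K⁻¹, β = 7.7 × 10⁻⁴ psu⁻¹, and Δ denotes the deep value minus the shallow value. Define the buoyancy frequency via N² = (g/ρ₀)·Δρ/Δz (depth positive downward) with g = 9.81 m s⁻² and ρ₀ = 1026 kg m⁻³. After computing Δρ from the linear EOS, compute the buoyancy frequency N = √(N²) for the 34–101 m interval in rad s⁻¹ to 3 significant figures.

ΔT = -1.6 K, ΔS = +0.29 psu (deep − shallow).
Δρ/ρ₀ = −αΔT + βΔS = 2.72 × 10⁻⁴ + 2.233 × 10⁻⁴ = 4.953 × 10⁻⁴, so Δρ ≈ 0.5082 kg m⁻³.
N² = (g/ρ₀)·Δρ/Δz = g·(Δρ/ρ₀)/Δz = 9.81 × 4.953 × 10⁻⁴ / 67 = 7.2521 × 10⁻⁵ s⁻².
N = √(7.2521 × 10⁻⁵) = 8.5159 × 10⁻³ rad s⁻¹ ≈ 8.52 × 10⁻³ rad s⁻¹.

8.52 × 10⁻³ rad s⁻¹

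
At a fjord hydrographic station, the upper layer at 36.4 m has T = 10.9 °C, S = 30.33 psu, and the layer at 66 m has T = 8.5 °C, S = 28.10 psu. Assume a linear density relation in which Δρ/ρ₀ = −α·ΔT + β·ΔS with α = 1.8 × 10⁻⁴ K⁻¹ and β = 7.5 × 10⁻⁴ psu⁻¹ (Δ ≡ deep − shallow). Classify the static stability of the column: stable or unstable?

ΔT = 8.5 − 10.9 = -2.4 K and ΔS = 28.10 − 30.33 = -2.23 psu (deep − shallow).
−αΔT = 4.32 × 10⁻⁴; βΔS = -1.6725 × 10⁻³; sum Δρ/ρ₀ = -1.2405 × 10⁻³.
Δρ/ρ₀ < 0, so Δρ < 0: deeper water is lighter → statically unstable; the column would overturn.

unstable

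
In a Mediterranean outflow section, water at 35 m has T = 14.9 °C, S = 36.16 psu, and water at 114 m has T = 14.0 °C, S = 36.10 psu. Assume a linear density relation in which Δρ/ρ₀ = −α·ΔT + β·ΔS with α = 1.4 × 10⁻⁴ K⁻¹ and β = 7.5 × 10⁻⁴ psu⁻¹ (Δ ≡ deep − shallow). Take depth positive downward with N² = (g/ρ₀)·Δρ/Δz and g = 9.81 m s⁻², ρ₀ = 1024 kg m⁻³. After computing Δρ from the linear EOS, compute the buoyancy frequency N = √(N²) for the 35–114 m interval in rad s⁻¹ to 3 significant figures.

ΔT = -0.9 K, ΔS = -0.06 psu (deep − shallow).
Δρ/ρ₀ = −αΔT + βΔS = 1.26 × 10⁻⁴ − 4.50 × 10⁻⁵ = 8.10 × 10⁻⁵, so Δρ ≈ 0.08294 kg m⁻³.
N² = (g/ρ₀)·Δρ/Δz = g·(Δρ/ρ₀)/Δz = 9.81 × 8.10 × 10⁻⁵ / 79 = 1.0058 × 10⁻⁵ s⁻².
N = √(1.0058 × 10⁻⁵) = 3.1714 × 10⁻³ rad s⁻¹ ≈ 3.17 × 10⁻³ rad s⁻¹.

3.17 × 10⁻³ rad s⁻¹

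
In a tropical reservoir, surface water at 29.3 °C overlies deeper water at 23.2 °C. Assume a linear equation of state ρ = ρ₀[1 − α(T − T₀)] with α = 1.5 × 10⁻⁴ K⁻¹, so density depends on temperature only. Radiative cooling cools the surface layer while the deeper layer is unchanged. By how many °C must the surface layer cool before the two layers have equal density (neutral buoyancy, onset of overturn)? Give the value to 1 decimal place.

6.1 °C

With temperature the only control, equal density requires T_surf′ = T_deep.
T_surf′ = 23.2 °C.
Cooling required: 29.3 − 23.2 = 6.1 °C.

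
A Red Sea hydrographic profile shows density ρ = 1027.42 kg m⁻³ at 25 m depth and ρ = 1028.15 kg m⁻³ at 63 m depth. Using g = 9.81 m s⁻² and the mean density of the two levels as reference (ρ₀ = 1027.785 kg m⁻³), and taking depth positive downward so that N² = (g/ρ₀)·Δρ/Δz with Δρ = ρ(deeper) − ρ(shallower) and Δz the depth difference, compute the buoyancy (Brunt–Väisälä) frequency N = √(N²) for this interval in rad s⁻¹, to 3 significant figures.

Δρ = 1028.15 − 1027.42 = 0.73 kg m⁻³ over Δz = 63 − 25 = 38 m.
N² = (9.81/1027.785) × (0.73/38) = 1.8336 × 10⁻⁴ s⁻².
N = √(1.8336 × 10⁻⁴) = 0.013541 rad s⁻¹ ≈ 0.0135 rad s⁻¹.

0.0135 rad s⁻¹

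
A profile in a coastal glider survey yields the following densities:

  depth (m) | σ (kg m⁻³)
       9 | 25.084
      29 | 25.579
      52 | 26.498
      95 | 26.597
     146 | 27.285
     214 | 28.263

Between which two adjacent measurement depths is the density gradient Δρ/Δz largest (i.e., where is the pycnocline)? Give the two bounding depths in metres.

29–52 m

Compute the density gradient over each adjacent pair:
  9–29 m: Δρ/Δz = 0.495/20 = 0.025 kg m⁻⁴
  29–52 m: Δρ/Δz = 0.919/23 = 0.040 kg m⁻⁴
  52–95 m: Δρ/Δz = 0.099/43 = 2.3 × 10⁻³ kg m⁻⁴
  95–146 m: Δρ/Δz = 0.688/51 = 0.013 kg m⁻⁴
  146–214 m: Δρ/Δz = 0.978/68 = 0.014 kg m⁻⁴
The largest gradient is in the 29–52 m interval — the pycnocline.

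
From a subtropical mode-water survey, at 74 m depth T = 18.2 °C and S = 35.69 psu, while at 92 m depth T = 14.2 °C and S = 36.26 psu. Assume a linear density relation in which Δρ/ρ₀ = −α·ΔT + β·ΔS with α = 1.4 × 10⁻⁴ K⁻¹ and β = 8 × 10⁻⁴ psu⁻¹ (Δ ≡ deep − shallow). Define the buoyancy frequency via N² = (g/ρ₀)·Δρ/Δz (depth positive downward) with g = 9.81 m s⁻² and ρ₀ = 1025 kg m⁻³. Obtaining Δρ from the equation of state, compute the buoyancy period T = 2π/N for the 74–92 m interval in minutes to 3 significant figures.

4.45 min

ΔT = -4.0 K, ΔS = +0.57 psu (deep − shallow).
Δρ/ρ₀ = −αΔT + βΔS = 5.60 × 10⁻⁴ + 4.56 × 10⁻⁴ = 1.016 × 10⁻³, so Δρ ≈ 1.041 kg m⁻³.
N² = (g/ρ₀)·Δρ/Δz = g·(Δρ/ρ₀)/Δz = 9.81 × 1.016 × 10⁻³ / 18 = 5.5372 × 10⁻⁴ s⁻².
N = √(5.5372 × 10⁻⁴) = 0.023531 rad s⁻¹ → T = 2π/N = 267.02 s = 4.4503 min ≈ 4.45 min.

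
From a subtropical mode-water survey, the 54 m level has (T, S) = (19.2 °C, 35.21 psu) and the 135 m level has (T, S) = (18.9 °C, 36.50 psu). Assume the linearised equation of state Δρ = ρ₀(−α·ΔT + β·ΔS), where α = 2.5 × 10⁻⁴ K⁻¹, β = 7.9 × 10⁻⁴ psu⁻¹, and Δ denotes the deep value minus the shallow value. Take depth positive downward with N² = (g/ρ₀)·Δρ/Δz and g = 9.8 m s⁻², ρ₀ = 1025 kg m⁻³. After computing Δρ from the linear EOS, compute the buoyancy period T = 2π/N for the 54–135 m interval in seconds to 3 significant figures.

ΔT = -0.3 K, ΔS = +1.29 psu (deep − shallow).
Δρ/ρ₀ = −αΔT + βΔS = 7.50 × 10⁻⁵ + 1.0191 × 10⁻³ = 1.0941 × 10⁻³, so Δρ ≈ 1.121 kg m⁻³.
N² = (g/ρ₀)·Δρ/Δz = g·(Δρ/ρ₀)/Δz = 9.8 × 1.0941 × 10⁻³ / 81 = 1.3237 × 10⁻⁴ s⁻².
N = √(1.3237 × 10⁻⁴) = 0.011505 rad s⁻¹ → T = 2π/N = 546.13 s ≈ 546 s.

546 s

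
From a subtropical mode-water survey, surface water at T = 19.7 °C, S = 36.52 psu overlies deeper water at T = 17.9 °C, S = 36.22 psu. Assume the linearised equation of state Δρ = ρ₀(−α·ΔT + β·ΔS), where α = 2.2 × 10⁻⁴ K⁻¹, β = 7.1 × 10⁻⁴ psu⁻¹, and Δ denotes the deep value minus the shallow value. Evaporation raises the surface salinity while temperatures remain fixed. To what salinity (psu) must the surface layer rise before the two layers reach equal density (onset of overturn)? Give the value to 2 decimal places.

Neutral buoyancy requires −α(T_deep − T_surf) + β(S_deep − S_surf′) = 0.
S_surf′ = S_deep − (α/β)·ΔT = 36.22 − (2.2 × 10⁻⁴/7.1 × 10⁻⁴)·(-1.8) = 36.7777 psu.
Increase required: 36.7777 − 36.52 = 0.2577 psu.

36.78 psu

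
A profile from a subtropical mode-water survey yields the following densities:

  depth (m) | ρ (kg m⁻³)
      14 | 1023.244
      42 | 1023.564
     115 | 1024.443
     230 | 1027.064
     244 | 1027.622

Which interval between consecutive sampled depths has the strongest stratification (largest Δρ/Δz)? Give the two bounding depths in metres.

230–244 m

Compute the density gradient over each adjacent pair:
  14–42 m: Δρ/Δz = 0.320/28 = 0.011 kg m⁻⁴
  42–115 m: Δρ/Δz = 0.879/73 = 0.012 kg m⁻⁴
  115–230 m: Δρ/Δz = 2.621/115 = 0.023 kg m⁻⁴
  230–244 m: Δρ/Δz = 0.558/14 = 0.040 kg m⁻⁴
The largest gradient is in the 230–244 m interval — the pycnocline.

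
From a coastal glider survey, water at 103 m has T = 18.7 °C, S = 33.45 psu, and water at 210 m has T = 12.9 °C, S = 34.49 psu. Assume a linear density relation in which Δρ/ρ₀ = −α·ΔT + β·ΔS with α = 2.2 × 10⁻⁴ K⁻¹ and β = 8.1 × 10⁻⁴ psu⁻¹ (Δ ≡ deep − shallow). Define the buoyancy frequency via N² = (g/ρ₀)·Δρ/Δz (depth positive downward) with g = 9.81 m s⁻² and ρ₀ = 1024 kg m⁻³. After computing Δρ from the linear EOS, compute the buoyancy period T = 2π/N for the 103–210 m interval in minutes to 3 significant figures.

ΔT = -5.8 K, ΔS = +1.04 psu (deep − shallow).
Δρ/ρ₀ = −αΔT + βΔS = 1.276 × 10⁻³ + 8.424 × 10⁻⁴ = 2.1184 × 10⁻³, so Δρ ≈ 2.169 kg m⁻³.
N² = (g/ρ₀)·Δρ/Δz = g·(Δρ/ρ₀)/Δz = 9.81 × 2.1184 × 10⁻³ / 107 = 1.9422 × 10⁻⁴ s⁻².
N = √(1.9422 × 10⁻⁴) = 0.013936 rad s⁻¹ → T = 2π/N = 450.86 s = 7.5143 min ≈ 7.51 min.

7.51 min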